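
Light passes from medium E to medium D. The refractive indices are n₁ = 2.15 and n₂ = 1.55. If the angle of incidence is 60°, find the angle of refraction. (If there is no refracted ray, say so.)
sin θ₂ = (n₁/n₂)·sin θ₁ = 1.201 > 1, so there is no refracted ray — the light undergoes total internal reflection.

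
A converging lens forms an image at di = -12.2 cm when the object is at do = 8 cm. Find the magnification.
M = −di/do = 1.525 (upright image)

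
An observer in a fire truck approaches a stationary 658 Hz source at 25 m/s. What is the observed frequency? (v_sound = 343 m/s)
f_obs = f·(v + v_o)/v = 706 Hz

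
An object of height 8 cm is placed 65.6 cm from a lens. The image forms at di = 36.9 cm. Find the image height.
hi = (-di/do) × ho = -4.5 cm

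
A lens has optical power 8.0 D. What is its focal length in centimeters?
f = 1/P = 12.5 cm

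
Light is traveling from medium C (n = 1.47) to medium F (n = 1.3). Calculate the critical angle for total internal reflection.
θc = arcsin(n₂/n₁) = 62.17°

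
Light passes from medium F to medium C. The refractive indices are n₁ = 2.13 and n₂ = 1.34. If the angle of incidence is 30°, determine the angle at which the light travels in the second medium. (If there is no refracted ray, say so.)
sin θ₂ = (n₁/n₂)·sin θ₁ = 0.7948 → θ₂ = 52.63°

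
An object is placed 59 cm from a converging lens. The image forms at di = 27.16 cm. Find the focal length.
1/f = 1/do + 1/di → f = 18.6 cm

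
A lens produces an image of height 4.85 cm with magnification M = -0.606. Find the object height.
ho = |hi|/|M| = 8.003 cm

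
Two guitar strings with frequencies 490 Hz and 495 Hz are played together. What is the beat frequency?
5 Hz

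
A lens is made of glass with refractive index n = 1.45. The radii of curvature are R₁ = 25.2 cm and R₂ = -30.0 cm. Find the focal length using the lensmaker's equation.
1/f = (n − 1)(1/R₁ − 1/R₂) → f = 30.43 cm (converging lens)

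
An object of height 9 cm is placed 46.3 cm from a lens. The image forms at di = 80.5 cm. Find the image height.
hi = (-di/do) × ho = -15.65 cm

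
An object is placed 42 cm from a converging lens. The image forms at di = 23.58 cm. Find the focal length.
1/f = 1/do + 1/di → f = 15.1 cm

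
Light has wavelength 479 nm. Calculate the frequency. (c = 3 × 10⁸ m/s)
f = c/λ = 6.263 × 10¹⁴ Hz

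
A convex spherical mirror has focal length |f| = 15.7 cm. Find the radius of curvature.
R = 2|f| = 31.4 cm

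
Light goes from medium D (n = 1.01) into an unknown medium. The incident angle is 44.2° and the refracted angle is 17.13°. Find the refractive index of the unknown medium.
n₂ = n₁·sin θ₁ / sin θ₂ = 2.391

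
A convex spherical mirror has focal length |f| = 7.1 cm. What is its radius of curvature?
R = 2|f| = 14.2 cm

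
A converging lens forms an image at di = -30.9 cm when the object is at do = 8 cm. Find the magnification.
M = −di/do = 3.862 (upright image)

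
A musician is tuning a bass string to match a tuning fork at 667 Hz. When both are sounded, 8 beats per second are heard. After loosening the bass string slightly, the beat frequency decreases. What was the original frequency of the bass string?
675 Hz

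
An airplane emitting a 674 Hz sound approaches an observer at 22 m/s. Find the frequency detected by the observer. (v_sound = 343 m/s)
f_obs = f·v/(v − v_s) = 720.2 Hz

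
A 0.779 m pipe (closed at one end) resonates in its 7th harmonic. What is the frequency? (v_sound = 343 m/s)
fₙ = nv/(4L) = 770.5 Hz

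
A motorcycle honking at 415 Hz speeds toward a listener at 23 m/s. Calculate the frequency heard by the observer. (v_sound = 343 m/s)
f_obs = f·v/(v − v_s) = 444.8 Hz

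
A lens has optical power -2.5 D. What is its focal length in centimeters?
f = 1/P = -40 cm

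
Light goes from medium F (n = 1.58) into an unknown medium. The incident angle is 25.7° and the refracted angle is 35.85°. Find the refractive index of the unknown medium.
n₂ = n₁·sin θ₁ / sin θ₂ = 1.17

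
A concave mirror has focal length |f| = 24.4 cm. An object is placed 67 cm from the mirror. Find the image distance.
f = +24.4 cm (concave); 1/di = 1/f − 1/do → di = 38.38 cm (real image, in front of mirror)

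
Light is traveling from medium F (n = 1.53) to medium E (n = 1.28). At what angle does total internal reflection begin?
θc = arcsin(n₂/n₁) = 56.78°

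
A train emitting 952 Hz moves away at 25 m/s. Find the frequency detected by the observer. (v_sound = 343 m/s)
f_obs = f·v/(v + v_s) = 887.3 Hz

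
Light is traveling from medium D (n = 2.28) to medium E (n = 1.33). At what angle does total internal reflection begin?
θc = arcsin(n₂/n₁) = 35.69°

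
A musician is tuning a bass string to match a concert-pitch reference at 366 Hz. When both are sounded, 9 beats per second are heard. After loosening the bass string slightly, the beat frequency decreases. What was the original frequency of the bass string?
375 Hz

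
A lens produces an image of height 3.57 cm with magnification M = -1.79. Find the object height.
ho = |hi|/|M| = 1.994 cm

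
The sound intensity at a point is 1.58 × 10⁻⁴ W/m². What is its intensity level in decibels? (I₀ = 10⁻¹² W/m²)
β = 10·log₁₀(I/I₀) = 81.99 dB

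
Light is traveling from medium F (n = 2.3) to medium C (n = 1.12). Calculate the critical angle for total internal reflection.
θc = arcsin(n₂/n₁) = 29.14°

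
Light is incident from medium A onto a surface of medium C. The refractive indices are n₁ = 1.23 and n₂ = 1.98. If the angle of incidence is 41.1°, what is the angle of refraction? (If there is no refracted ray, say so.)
sin θ₂ = (n₁/n₂)·sin θ₁ = 0.4084 → θ₂ = 24.1°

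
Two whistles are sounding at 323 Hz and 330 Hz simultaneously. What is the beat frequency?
7 Hz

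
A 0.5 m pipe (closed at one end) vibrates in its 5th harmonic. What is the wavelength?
λₙ = 4L/n = 0.4 m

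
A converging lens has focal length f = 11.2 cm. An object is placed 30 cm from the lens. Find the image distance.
1/di = 1/f − 1/do → di = 17.87 cm (real image)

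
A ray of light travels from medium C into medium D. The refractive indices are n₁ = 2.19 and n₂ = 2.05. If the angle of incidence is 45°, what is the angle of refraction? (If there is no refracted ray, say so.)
sin θ₂ = (n₁/n₂)·sin θ₁ = 0.7554 → θ₂ = 49.06°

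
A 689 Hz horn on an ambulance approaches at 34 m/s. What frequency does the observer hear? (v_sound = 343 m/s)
f_obs = f·v/(v − v_s) = 764.8 Hz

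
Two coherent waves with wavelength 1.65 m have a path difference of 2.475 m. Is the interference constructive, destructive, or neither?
destructive — path difference = 1.5λ, an odd multiple of λ/2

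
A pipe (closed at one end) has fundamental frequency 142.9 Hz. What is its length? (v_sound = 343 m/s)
L = v/(4f₁) = 0.6001 m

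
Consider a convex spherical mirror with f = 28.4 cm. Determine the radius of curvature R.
R = 2|f| = 56.8 cm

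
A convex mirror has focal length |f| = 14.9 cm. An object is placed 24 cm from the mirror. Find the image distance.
f = −14.9 cm (convex); 1/di = 1/f − 1/do → di = -9.193 cm (virtual image, behind mirror)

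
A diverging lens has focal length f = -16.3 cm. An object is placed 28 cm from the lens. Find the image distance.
1/di = 1/f − 1/do → di = -10.3 cm (virtual image)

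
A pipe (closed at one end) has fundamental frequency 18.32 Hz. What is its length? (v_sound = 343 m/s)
L = v/(4f₁) = 4.681 m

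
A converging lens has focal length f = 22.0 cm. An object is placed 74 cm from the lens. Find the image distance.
1/di = 1/f − 1/do → di = 31.31 cm (real image)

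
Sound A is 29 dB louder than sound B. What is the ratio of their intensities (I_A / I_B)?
I_A/I_B = 10^(Δβ/10) = 794.3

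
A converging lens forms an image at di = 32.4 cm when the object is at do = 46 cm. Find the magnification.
M = −di/do = -0.7043 (inverted image)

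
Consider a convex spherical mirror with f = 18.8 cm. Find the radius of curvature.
R = 2|f| = 37.6 cm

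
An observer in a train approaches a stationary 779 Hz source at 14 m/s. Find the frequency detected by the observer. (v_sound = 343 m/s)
f_obs = f·(v + v_o)/v = 810.8 Hz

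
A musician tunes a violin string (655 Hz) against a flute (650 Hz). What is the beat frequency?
5 Hz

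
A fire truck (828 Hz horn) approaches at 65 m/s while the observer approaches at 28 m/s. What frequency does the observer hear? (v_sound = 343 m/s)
f_obs = f·(v + v_o)/(v − v_s) = 1105 Hz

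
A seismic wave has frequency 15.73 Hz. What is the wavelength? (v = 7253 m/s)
λ = v/f = 461.1 m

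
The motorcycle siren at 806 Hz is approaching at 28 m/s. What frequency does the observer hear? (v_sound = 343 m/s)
f_obs = f·v/(v − v_s) = 877.6 Hz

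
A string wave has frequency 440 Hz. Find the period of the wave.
T = 1/f = 0.002273 s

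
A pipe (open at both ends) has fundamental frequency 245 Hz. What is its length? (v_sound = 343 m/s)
L = v/(2f₁) = 0.7 m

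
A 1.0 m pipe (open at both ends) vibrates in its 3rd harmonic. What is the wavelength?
λₙ = 2L/n = 0.6667 m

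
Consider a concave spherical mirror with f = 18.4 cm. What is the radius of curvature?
R = 2|f| = 36.8 cm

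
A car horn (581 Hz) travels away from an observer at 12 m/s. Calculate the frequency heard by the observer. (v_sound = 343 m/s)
f_obs = f·v/(v + v_s) = 561.4 Hz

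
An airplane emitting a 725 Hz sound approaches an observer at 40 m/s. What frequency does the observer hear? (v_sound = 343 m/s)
f_obs = f·v/(v − v_s) = 820.7 Hz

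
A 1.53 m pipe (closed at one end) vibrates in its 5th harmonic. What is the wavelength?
λₙ = 4L/n = 1.224 m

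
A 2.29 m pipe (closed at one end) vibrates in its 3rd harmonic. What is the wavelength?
λₙ = 4L/n = 3.053 m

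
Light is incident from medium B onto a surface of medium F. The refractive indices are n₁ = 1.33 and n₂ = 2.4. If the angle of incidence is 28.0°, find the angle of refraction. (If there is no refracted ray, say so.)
sin θ₂ = (n₁/n₂)·sin θ₁ = 0.2602 → θ₂ = 15.08°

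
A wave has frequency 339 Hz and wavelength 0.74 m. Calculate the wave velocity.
v = fλ = 250.9 m/s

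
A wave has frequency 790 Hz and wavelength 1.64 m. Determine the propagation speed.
v = fλ = 1296 m/s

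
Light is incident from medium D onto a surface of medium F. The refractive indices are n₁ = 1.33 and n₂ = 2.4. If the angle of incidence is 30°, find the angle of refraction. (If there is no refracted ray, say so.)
sin θ₂ = (n₁/n₂)·sin θ₁ = 0.2771 → θ₂ = 16.09°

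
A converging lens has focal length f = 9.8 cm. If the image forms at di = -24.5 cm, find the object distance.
1/do = 1/f − 1/di → do = 7 cm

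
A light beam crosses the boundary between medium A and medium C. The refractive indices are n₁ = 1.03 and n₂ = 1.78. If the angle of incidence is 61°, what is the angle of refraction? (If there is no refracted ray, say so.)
sin θ₂ = (n₁/n₂)·sin θ₁ = 0.5061 → θ₂ = 30.4°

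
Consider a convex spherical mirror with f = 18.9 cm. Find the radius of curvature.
R = 2|f| = 37.8 cm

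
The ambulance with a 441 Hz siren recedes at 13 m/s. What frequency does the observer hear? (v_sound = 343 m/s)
f_obs = f·v/(v + v_s) = 424.9 Hz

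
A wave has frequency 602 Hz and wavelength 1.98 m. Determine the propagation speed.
v = fλ = 1192 m/s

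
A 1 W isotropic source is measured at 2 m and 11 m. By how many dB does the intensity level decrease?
Δβ = 20·log₁₀(r₂/r₁) = 14.81 dB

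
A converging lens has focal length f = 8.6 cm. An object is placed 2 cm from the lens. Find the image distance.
1/di = 1/f − 1/do → di = -2.606 cm (virtual image)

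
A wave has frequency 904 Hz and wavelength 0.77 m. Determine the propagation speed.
v = fλ = 696.1 m/s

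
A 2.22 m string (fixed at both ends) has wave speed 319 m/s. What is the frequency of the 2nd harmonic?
fₙ = nv/(2L) = 143.7 Hz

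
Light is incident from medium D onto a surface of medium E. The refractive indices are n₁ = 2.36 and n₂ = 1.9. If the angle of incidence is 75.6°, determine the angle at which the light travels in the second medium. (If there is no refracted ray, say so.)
sin θ₂ = (n₁/n₂)·sin θ₁ = 1.203 > 1, so there is no refracted ray — the light undergoes total internal reflection.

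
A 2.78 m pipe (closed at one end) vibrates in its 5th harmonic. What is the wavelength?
λₙ = 4L/n = 2.224 m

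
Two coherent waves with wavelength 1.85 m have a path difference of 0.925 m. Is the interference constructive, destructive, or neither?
destructive — path difference = 0.5λ, an odd multiple of λ/2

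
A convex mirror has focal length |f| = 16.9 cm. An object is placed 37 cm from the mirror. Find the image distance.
f = −16.9 cm (convex); 1/di = 1/f − 1/do → di = -11.6 cm (virtual image, behind mirror)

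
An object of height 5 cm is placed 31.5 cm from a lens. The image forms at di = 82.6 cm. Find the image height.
hi = (-di/do) × ho = -13.11 cm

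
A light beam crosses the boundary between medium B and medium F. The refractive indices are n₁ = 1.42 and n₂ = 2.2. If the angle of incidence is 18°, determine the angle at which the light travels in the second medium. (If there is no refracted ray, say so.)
sin θ₂ = (n₁/n₂)·sin θ₁ = 0.1995 → θ₂ = 11.51°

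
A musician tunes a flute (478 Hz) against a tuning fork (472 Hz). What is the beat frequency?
6 Hz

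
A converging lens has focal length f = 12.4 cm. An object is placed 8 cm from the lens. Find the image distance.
1/di = 1/f − 1/do → di = -22.55 cm (virtual image)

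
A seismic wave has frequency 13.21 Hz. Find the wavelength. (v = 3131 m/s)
λ = v/f = 237 m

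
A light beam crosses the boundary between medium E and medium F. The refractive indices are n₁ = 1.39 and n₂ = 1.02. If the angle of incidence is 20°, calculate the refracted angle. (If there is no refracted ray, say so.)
sin θ₂ = (n₁/n₂)·sin θ₁ = 0.4661 → θ₂ = 27.78°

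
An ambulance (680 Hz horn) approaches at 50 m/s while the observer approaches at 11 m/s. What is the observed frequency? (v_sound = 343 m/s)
f_obs = f·(v + v_o)/(v − v_s) = 821.6 Hz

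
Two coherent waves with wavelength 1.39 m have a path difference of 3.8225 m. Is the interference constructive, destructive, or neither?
neither (partial) — path difference = 2.75λ, neither a whole number of wavelengths nor an odd multiple of λ/2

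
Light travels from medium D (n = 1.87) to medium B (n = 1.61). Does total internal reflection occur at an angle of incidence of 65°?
θc = arcsin(n₂/n₁) = 59.42°; 65° > θc, so yes — total internal reflection.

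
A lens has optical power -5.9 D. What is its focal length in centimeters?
f = 1/P = -16.95 cm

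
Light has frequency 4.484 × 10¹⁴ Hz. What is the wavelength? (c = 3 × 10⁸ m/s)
λ = c/f = 669 nm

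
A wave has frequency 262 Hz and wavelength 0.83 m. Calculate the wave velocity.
v = fλ = 217.5 m/s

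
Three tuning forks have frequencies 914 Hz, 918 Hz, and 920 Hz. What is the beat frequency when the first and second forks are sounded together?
4 Hz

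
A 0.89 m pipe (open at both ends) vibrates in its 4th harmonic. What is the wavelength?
λₙ = 2L/n = 0.445 m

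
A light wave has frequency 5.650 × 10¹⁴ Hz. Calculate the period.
T = 1/f = 1.770 × 10⁻¹⁵ s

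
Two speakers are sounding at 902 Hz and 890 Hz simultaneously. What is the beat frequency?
12 Hz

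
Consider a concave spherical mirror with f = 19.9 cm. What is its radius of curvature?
R = 2|f| = 39.8 cm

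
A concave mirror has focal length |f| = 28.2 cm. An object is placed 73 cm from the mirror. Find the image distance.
f = +28.2 cm (concave); 1/di = 1/f − 1/do → di = 45.95 cm (real image, in front of mirror)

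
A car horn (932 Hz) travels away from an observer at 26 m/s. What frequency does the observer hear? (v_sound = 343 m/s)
f_obs = f·v/(v + v_s) = 866.3 Hz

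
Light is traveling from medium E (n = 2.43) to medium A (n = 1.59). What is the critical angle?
θc = arcsin(n₂/n₁) = 40.87°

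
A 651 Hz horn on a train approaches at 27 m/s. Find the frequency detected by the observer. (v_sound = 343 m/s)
f_obs = f·v/(v − v_s) = 706.6 Hz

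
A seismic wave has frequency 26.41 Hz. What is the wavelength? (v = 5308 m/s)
λ = v/f = 201 m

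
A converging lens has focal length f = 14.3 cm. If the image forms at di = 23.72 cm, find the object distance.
1/do = 1/f − 1/di → do = 36.01 cm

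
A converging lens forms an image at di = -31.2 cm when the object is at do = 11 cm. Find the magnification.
M = −di/do = 2.836 (upright image)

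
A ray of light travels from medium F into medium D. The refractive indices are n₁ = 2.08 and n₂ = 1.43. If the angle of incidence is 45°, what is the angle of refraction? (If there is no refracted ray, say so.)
sin θ₂ = (n₁/n₂)·sin θ₁ = 1.029 > 1, so there is no refracted ray — the light undergoes total internal reflection.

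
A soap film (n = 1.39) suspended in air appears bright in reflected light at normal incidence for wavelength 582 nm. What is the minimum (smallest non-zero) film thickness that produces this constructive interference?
2nt = (m − ½)λ with m = 1 → t = (m − ½)λ/(2n) = 104.7 nm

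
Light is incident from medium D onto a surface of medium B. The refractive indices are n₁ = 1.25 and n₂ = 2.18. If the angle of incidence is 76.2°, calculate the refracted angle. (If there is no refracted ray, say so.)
sin θ₂ = (n₁/n₂)·sin θ₁ = 0.5568 → θ₂ = 33.84°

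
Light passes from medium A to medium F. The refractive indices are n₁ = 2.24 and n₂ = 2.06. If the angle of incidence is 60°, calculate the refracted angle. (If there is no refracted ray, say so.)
sin θ₂ = (n₁/n₂)·sin θ₁ = 0.9417 → θ₂ = 70.34°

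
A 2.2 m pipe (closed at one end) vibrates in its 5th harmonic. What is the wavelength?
λₙ = 4L/n = 1.76 m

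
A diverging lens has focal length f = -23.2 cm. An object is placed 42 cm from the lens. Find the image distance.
1/di = 1/f − 1/do → di = -14.94 cm (virtual image)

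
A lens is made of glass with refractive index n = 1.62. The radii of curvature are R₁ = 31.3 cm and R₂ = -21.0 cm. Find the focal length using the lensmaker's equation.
1/f = (n − 1)(1/R₁ − 1/R₂) → f = 20.27 cm (converging lens)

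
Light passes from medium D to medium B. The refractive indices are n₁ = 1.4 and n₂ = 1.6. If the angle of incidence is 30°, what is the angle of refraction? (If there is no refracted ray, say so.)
sin θ₂ = (n₁/n₂)·sin θ₁ = 0.4375 → θ₂ = 25.94°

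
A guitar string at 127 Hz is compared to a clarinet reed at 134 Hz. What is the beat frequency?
7 Hz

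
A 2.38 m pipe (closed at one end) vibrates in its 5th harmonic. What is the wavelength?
λₙ = 4L/n = 1.904 m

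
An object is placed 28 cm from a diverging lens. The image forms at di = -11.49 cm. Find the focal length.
1/f = 1/do + 1/di → f = -19.49 cm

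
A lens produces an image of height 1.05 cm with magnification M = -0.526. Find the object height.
ho = |hi|/|M| = 1.996 cm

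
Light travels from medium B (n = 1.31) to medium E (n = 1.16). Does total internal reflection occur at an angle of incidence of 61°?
θc = arcsin(n₂/n₁) = 62.31°; 61° < θc, so no — the ray refracts.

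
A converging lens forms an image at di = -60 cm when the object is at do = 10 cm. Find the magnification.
M = −di/do = 6 (upright image)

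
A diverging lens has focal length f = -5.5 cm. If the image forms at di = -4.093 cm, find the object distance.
1/do = 1/f − 1/di → do = 16 cm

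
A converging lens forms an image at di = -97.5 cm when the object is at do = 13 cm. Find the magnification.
M = −di/do = 7.5 (upright image)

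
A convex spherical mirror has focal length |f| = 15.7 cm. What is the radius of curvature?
R = 2|f| = 31.4 cm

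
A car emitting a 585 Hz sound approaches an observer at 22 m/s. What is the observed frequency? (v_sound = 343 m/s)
f_obs = f·v/(v − v_s) = 625.1 Hz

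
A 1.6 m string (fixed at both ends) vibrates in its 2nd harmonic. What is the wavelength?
λₙ = 2L/n = 1.6 m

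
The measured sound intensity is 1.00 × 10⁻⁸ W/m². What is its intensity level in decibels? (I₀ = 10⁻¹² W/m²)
β = 10·log₁₀(I/I₀) = 40 dB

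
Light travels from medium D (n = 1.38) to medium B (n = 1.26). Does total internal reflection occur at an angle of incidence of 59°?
θc = arcsin(n₂/n₁) = 65.93°; 59° < θc, so no — the ray refracts.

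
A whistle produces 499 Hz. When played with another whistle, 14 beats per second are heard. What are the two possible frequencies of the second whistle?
f₂ = 499 ± 14 Hz → 513 Hz or 485 Hz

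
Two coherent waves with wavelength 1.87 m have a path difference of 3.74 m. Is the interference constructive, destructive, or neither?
constructive — path difference = 2λ, a whole number of wavelengths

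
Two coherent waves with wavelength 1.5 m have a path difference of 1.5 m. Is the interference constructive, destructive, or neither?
constructive — path difference = 1λ, a whole number of wavelengths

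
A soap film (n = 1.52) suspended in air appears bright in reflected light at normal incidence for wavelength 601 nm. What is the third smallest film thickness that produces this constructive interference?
2nt = (m − ½)λ with m = 3 → t = (m − ½)λ/(2n) = 494.2 nm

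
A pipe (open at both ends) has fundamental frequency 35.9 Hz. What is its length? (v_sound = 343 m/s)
L = v/(2f₁) = 4.777 m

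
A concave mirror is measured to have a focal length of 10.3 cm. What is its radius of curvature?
R = 2|f| = 20.6 cm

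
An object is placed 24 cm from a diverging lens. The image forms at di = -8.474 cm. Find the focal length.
1/f = 1/do + 1/di → f = -13.1 cm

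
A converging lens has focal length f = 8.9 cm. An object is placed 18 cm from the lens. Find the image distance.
1/di = 1/f − 1/do → di = 17.6 cm (real image)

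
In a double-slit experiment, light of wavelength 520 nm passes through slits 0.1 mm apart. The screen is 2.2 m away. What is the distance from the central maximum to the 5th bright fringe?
y = mλL/d = 57.2 mm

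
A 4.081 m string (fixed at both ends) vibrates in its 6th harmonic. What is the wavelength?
λₙ = 2L/n = 1.36 m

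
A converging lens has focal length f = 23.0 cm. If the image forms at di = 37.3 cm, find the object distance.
1/do = 1/f − 1/di → do = 59.99 cm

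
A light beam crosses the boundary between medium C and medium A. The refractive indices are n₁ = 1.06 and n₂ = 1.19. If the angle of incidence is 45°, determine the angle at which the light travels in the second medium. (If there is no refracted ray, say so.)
sin θ₂ = (n₁/n₂)·sin θ₁ = 0.6299 → θ₂ = 39.04°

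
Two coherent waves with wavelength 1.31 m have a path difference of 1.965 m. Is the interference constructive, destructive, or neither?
destructive — path difference = 1.5λ, an odd multiple of λ/2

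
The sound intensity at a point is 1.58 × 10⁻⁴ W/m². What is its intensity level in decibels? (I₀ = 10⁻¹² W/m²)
β = 10·log₁₀(I/I₀) = 81.99 dB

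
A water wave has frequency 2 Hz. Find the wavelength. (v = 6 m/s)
λ = v/f = 3 m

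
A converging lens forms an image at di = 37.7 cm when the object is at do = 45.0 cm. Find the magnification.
M = −di/do = -0.8378 (inverted image)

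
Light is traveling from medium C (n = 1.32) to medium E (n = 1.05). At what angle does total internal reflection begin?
θc = arcsin(n₂/n₁) = 52.7°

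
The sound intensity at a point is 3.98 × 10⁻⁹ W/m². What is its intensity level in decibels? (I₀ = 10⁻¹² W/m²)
β = 10·log₁₀(I/I₀) = 36 dB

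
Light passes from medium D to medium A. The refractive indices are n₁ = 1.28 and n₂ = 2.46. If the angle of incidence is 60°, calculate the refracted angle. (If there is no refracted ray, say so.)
sin θ₂ = (n₁/n₂)·sin θ₁ = 0.4506 → θ₂ = 26.78°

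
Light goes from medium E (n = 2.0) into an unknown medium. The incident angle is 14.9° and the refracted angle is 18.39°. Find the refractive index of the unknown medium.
n₂ = n₁·sin θ₁ / sin θ₂ = 1.63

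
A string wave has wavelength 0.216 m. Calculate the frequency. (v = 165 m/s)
f = v/λ = 763.9 Hz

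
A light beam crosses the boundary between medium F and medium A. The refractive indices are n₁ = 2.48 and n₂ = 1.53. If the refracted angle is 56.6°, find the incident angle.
sin θ₁ = (n₂/n₁)·sin θ₂ → θ₁ = 31°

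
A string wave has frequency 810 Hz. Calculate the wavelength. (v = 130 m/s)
λ = v/f = 0.1605 m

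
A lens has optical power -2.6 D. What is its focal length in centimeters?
f = 1/P = -38.46 cm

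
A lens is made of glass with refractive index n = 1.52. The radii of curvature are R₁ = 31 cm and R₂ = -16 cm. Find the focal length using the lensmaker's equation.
1/f = (n − 1)(1/R₁ − 1/R₂) → f = 20.29 cm (converging lens)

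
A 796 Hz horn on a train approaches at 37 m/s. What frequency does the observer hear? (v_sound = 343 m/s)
f_obs = f·v/(v − v_s) = 892.2 Hz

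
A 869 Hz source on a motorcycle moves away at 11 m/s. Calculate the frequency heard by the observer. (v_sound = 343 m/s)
f_obs = f·v/(v + v_s) = 842 Hz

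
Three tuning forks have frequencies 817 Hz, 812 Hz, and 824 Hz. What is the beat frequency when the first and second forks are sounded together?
5 Hz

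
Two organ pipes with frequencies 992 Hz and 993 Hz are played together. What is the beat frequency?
1 Hz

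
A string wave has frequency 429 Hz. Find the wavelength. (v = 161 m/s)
λ = v/f = 0.3753 m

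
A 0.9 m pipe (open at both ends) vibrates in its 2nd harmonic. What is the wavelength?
λₙ = 2L/n = 0.9 m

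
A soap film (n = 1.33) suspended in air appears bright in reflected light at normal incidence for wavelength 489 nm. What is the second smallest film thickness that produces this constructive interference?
2nt = (m − ½)λ with m = 2 → t = (m − ½)λ/(2n) = 275.8 nm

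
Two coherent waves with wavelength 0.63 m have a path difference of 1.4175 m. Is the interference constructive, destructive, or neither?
neither (partial) — path difference = 2.25λ, neither a whole number of wavelengths nor an odd multiple of λ/2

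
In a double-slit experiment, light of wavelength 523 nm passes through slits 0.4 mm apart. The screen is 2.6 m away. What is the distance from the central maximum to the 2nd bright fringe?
y = mλL/d = 6.799 mm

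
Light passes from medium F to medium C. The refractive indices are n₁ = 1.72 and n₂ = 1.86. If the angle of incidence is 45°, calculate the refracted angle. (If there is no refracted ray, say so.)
sin θ₂ = (n₁/n₂)·sin θ₁ = 0.6539 → θ₂ = 40.84°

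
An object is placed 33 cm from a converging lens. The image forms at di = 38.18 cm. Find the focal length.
1/f = 1/do + 1/di → f = 17.7 cm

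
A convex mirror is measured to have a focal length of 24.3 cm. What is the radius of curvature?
R = 2|f| = 48.6 cm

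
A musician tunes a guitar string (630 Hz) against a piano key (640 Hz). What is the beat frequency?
10 Hz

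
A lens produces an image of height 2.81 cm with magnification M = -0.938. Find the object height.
ho = |hi|/|M| = 2.996 cm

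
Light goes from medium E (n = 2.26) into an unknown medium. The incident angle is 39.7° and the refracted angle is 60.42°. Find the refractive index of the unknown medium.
n₂ = n₁·sin θ₁ / sin θ₂ = 1.66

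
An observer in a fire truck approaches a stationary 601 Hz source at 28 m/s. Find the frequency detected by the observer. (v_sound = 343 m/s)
f_obs = f·(v + v_o)/v = 650.1 Hz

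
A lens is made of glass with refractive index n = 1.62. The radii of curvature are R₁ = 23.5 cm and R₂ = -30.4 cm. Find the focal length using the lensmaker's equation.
1/f = (n − 1)(1/R₁ − 1/R₂) → f = 21.38 cm (converging lens)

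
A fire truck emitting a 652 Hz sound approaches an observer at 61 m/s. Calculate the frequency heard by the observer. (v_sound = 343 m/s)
f_obs = f·v/(v − v_s) = 793 Hz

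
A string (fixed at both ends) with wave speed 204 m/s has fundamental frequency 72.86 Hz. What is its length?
L = v/(2f₁) = 1.4 m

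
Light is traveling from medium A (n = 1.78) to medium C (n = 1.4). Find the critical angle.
θc = arcsin(n₂/n₁) = 51.86°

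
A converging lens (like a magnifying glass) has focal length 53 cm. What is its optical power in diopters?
P = 1/f = 1.887 D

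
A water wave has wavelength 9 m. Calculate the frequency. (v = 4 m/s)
f = v/λ = 0.4444 Hz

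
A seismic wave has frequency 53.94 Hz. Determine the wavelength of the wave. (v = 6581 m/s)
λ = v/f = 122 m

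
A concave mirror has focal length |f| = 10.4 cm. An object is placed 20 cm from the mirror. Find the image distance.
f = +10.4 cm (concave); 1/di = 1/f − 1/do → di = 21.67 cm (real image, in front of mirror)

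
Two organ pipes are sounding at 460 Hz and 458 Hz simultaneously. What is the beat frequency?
2 Hz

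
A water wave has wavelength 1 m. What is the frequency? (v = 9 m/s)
f = v/λ = 9 Hz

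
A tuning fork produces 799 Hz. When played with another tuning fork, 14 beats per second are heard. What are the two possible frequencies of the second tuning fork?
f₂ = 799 ± 14 Hz → 813 Hz or 785 Hz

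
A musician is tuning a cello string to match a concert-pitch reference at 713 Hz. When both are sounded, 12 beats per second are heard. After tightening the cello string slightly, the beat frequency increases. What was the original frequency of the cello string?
725 Hz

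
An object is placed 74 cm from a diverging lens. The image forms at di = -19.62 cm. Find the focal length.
1/f = 1/do + 1/di → f = -26.7 cm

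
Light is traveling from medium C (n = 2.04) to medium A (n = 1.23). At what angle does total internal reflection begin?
θc = arcsin(n₂/n₁) = 37.08°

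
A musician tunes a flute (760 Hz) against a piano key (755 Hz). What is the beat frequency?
5 Hz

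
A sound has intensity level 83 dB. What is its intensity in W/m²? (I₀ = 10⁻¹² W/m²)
I = I₀·10^(β/10) = 2.00 × 10⁻⁴ W/m²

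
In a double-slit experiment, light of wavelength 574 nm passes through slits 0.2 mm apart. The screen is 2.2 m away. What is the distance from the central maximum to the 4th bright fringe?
y = mλL/d = 25.26 mm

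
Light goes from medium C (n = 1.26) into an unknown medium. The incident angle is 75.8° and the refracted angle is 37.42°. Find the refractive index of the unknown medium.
n₂ = n₁·sin θ₁ / sin θ₂ = 2.01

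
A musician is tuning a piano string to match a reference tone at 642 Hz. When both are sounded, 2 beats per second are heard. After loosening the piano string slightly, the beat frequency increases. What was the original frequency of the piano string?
640 Hz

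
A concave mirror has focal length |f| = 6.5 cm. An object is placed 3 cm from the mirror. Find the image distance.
f = +6.5 cm (concave); 1/di = 1/f − 1/do → di = -5.571 cm (virtual image, behind mirror)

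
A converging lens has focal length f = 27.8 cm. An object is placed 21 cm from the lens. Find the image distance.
1/di = 1/f − 1/do → di = -85.85 cm (virtual image)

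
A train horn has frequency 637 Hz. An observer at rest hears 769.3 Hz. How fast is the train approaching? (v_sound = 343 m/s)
v_s = v·(1 − f/f_obs) = 58.99 m/s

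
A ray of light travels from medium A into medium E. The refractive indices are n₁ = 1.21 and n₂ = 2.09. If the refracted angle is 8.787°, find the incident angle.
sin θ₁ = (n₂/n₁)·sin θ₂ → θ₁ = 15.3°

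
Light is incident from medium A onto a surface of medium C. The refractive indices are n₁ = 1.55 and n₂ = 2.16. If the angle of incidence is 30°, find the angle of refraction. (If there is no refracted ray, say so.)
sin θ₂ = (n₁/n₂)·sin θ₁ = 0.3588 → θ₂ = 21.03°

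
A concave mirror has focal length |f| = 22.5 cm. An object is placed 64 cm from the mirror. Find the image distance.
f = +22.5 cm (concave); 1/di = 1/f − 1/do → di = 34.7 cm (real image, in front of mirror)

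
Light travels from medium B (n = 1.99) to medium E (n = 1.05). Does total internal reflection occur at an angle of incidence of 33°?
θc = arcsin(n₂/n₁) = 31.85°; 33° > θc, so yes — total internal reflection.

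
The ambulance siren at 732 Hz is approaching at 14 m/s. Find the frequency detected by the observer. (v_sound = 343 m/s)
f_obs = f·v/(v − v_s) = 763.1 Hz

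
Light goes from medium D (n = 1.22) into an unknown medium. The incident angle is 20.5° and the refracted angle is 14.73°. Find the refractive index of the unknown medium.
n₂ = n₁·sin θ₁ / sin θ₂ = 1.68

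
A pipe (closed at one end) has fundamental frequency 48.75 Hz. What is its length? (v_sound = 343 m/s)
L = v/(4f₁) = 1.759 m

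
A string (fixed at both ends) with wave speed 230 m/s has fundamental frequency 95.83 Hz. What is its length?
L = v/(2f₁) = 1.2 m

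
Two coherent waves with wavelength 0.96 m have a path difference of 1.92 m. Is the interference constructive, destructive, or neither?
constructive — path difference = 2λ, a whole number of wavelengths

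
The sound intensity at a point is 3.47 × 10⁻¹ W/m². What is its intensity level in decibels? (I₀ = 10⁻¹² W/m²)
β = 10·log₁₀(I/I₀) = 115.4 dB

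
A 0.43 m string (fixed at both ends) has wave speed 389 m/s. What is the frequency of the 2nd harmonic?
fₙ = nv/(2L) = 904.7 Hz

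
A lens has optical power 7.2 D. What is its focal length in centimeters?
f = 1/P = 13.89 cm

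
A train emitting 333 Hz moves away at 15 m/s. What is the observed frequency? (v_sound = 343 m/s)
f_obs = f·v/(v + v_s) = 319 Hz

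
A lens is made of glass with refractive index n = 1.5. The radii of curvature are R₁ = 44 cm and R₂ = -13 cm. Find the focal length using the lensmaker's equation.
1/f = (n − 1)(1/R₁ − 1/R₂) → f = 20.07 cm (converging lens)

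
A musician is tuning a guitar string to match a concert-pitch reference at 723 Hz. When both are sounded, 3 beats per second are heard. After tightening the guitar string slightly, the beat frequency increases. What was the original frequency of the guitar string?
726 Hz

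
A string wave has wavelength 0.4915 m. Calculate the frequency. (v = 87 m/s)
f = v/λ = 177 Hz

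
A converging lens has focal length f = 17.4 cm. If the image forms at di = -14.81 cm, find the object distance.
1/do = 1/f − 1/di → do = 8 cm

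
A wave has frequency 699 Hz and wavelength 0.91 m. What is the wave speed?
v = fλ = 636.1 m/s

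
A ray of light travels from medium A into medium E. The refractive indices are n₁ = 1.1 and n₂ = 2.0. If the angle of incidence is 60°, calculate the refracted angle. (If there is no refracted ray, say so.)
sin θ₂ = (n₁/n₂)·sin θ₁ = 0.4763 → θ₂ = 28.44°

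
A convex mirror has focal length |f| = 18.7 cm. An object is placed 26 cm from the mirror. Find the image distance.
f = −18.7 cm (convex); 1/di = 1/f − 1/do → di = -10.88 cm (virtual image, behind mirror)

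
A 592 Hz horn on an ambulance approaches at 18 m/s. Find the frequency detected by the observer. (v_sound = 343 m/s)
f_obs = f·v/(v − v_s) = 624.8 Hz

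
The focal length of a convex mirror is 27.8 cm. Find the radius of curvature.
R = 2|f| = 55.6 cm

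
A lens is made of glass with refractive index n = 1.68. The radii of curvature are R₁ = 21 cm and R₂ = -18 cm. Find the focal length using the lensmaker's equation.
1/f = (n − 1)(1/R₁ − 1/R₂) → f = 14.25 cm (converging lens)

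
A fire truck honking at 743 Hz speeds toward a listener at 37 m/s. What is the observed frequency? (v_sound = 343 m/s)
f_obs = f·v/(v − v_s) = 832.8 Hz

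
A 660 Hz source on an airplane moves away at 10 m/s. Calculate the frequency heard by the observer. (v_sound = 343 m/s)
f_obs = f·v/(v + v_s) = 641.3 Hz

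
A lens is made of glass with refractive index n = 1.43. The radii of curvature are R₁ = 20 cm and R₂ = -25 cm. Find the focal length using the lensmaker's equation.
1/f = (n − 1)(1/R₁ − 1/R₂) → f = 25.84 cm (converging lens)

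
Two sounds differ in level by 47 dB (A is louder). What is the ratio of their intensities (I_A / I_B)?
I_A/I_B = 10^(Δβ/10) = 50120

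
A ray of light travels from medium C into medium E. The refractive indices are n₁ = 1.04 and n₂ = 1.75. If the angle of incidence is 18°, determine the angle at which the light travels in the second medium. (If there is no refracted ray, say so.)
sin θ₂ = (n₁/n₂)·sin θ₁ = 0.1836 → θ₂ = 10.58°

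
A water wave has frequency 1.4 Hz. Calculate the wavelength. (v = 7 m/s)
λ = v/f = 5 m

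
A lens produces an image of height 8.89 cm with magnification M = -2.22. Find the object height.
ho = |hi|/|M| = 4.005 cm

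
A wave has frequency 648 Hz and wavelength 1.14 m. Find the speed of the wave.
v = fλ = 738.7 m/s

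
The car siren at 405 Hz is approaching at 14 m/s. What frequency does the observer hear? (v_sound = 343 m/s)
f_obs = f·v/(v − v_s) = 422.2 Hz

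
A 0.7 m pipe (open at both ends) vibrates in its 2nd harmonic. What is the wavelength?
λₙ = 2L/n = 0.7 m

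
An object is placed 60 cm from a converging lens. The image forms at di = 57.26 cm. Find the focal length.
1/f = 1/do + 1/di → f = 29.3 cm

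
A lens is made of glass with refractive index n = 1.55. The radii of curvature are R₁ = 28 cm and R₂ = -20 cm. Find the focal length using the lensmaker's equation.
1/f = (n − 1)(1/R₁ − 1/R₂) → f = 21.21 cm (converging lens)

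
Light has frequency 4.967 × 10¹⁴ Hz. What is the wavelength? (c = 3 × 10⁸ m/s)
λ = c/f = 604 nm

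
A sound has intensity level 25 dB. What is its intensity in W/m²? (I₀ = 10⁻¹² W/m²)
I = I₀·10^(β/10) = 3.16 × 10⁻¹⁰ W/m²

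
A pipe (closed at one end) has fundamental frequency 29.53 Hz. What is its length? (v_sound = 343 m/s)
L = v/(4f₁) = 2.904 m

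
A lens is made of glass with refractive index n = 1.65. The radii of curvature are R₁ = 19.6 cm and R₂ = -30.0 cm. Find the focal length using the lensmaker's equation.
1/f = (n − 1)(1/R₁ − 1/R₂) → f = 18.24 cm (converging lens)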